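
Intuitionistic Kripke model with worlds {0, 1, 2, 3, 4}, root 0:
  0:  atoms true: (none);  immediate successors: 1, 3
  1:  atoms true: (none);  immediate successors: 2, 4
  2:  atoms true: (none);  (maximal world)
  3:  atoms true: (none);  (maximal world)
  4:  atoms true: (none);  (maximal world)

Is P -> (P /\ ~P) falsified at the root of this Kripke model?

No

0 ||- P -> (P /\ ~P) vacuously: no world accessible from 0 forces the antecedent P.
So the root 0 forces P -> (P /\ ~P); the model is not a countermodel.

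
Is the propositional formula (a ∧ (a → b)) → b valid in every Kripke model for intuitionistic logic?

This is modus ponens in implicational form, which is intuitionistically derivable.
If a world forces a and a → b, then applying the implication at that world (which is accessible from itself) gives b.

Yes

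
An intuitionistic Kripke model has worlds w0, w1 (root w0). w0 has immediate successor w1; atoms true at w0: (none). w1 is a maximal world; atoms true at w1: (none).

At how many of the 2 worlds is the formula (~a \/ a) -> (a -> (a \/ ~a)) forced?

w0: forces it.
w1: forces it.
Worlds forcing the formula: {w0, w1}.

2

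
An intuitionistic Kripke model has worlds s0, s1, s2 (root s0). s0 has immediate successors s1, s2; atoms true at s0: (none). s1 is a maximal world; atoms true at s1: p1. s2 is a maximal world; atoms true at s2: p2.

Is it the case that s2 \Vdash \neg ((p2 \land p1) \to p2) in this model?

No

s2 \nVdash \neg ((p2 \land p1) \to p2) since s2 is accessible from s2 and s2 \Vdash (p2 \land p1) \to p2.
s2 \Vdash (p2 \land p1) \to p2 vacuously: no world accessible from s2 forces the antecedent p2 \land p1.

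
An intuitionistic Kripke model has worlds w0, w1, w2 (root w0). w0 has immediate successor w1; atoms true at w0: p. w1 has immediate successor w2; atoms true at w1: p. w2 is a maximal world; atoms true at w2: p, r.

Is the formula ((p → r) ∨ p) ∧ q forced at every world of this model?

Not every world: w0 ⊮ ((p → r) ∨ p) ∧ q.
w0 ⊮ ((p → r) ∨ p) ∧ q since w0 fails q.

No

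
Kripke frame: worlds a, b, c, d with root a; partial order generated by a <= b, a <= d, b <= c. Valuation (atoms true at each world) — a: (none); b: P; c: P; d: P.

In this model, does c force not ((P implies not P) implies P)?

No

c does not force not ((P implies not P) implies P) since c is accessible from c and c forces (P implies not P) implies P.
c forces (P implies not P) implies P vacuously: no world accessible from c forces the antecedent P implies not P.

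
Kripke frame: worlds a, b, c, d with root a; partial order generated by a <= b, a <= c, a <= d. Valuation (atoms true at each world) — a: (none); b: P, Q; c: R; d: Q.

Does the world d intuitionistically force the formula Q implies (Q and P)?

No

d does not force Q implies (Q and P): already at d itself, d forces Q but d does not force Q and P.
d does not force Q and P since d fails P.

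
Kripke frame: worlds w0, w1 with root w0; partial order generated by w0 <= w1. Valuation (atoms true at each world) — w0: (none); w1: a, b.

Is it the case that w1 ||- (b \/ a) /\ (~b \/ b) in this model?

Yes

w1 ||- (b \/ a) /\ (~b \/ b) since w1 forces both conjuncts.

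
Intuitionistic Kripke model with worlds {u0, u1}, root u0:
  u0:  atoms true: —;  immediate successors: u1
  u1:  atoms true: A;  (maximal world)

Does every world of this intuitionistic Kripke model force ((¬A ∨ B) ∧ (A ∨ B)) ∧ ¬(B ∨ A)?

No

Not every world: u0 ⊮ ((¬A ∨ B) ∧ (A ∨ B)) ∧ ¬(B ∨ A).
u0 ⊮ ((¬A ∨ B) ∧ (A ∨ B)) ∧ ¬(B ∨ A) since u0 fails (¬A ∨ B) ∧ (A ∨ B).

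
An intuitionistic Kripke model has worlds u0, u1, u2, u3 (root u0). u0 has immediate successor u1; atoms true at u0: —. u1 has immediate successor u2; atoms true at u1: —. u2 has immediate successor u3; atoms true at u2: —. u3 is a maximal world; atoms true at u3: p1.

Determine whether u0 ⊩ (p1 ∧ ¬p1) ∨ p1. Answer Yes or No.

u0 ⊮ (p1 ∧ ¬p1) ∨ p1: neither disjunct is forced at u0.
u0 ⊮ p1 ∧ ¬p1 since u0 fails p1.

No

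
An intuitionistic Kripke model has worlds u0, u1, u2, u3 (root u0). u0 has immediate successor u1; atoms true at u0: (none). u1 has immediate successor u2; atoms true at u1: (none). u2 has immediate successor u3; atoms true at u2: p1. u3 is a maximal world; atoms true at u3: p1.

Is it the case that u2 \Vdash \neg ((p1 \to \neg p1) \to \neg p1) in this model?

u2 \nVdash \neg ((p1 \to \neg p1) \to \neg p1) since u2 is accessible from u2 and u2 \Vdash (p1 \to \neg p1) \to \neg p1.
u2 \Vdash (p1 \to \neg p1) \to \neg p1 vacuously: no world accessible from u2 forces the antecedent p1 \to \neg p1.

No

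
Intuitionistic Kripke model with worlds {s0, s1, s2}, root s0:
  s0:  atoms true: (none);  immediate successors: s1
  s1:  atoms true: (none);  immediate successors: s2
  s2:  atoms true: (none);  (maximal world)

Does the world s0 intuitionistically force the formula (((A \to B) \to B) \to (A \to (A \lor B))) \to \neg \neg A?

No

s0 \nVdash (((A \to B) \to B) \to (A \to (A \lor B))) \to \neg \neg A: already at s0 itself, s0 \Vdash ((A \to B) \to B) \to (A \to (A \lor B)) but s0 \nVdash \neg \neg A.
s0 \nVdash \neg \neg A since s0 is accessible from s0 and s0 \Vdash \neg A.
s0 \Vdash \neg A: no world accessible from s0 forces A.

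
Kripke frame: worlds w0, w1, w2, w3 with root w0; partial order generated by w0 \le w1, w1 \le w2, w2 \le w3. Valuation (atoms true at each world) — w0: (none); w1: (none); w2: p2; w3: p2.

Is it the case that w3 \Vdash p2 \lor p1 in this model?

Yes

w3 \Vdash p2 \lor p1 via the disjunct p2.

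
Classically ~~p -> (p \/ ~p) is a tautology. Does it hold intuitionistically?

No

This is a variant of double-negation elimination (deriving excluded middle from double negation), which is not intuitionistically valid.
A Kripke countermodel: worlds a, b; order generated by a <= b; atoms true at each world — a:{}; b:{p}.
a ||-/- ~~p -> (p \/ ~p): already at a itself, a ||- ~~p but a ||-/- p \/ ~p.
a ||-/- p \/ ~p: neither disjunct is forced at a.
a lacks atom p, so a ||-/- p.
So the root a does not force the formula.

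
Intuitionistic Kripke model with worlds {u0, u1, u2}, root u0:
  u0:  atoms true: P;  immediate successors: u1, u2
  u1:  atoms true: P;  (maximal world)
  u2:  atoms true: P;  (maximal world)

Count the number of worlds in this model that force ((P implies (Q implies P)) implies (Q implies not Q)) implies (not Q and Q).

0

u0: does not force it — u0 does not force ((P implies (Q implies P)) implies (Q implies not Q)) implies (not Q and Q): already at u0 itself, u0 forces (P implies (Q implies P)) implies (Q implies not Q) but u0 does not force not Q and Q.
u1: does not force it — u1 does not force ((P implies (Q implies P)) implies (Q implies not Q)) implies (not Q and Q): already at u1 itself, u1 forces (P implies (Q implies P)) implies (Q implies not Q) but u1 does not force not Q and Q.
u2: does not force it.
Worlds forcing the formula: { }.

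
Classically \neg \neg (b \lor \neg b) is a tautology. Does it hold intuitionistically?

This is the double negation of excluded middle, which is intuitionistically derivable.
Assuming \neg (b \lor \neg b): from b we'd get b \lor \neg b, so \neg b; but then b \lor \neg b again — contradiction. Hence \neg \neg (b \lor \neg b).

Yes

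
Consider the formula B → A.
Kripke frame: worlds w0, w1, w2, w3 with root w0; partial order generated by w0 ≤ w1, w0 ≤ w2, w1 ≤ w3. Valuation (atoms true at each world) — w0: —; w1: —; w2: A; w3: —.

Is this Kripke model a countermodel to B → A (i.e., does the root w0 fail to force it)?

No

w0 ⊩ B → A vacuously: no world accessible from w0 forces the antecedent B.
So the root w0 forces B → A; the model is not a countermodel.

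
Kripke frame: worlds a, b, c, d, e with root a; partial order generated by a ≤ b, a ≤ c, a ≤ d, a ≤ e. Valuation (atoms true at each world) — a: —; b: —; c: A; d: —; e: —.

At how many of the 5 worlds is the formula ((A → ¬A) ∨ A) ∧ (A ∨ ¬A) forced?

4

a: does not force it — a ⊮ ((A → ¬A) ∨ A) ∧ (A ∨ ¬A) since a fails (A → ¬A) ∨ A.
b: forces it.
c: forces it.
d: forces it.
e: forces it.
Worlds forcing the formula: {b, c, d, e}.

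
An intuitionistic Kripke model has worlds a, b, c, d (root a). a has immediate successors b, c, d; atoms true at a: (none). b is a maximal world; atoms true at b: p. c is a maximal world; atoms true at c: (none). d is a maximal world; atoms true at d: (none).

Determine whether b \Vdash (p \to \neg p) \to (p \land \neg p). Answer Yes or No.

Yes

b \Vdash (p \to \neg p) \to (p \land \neg p) vacuously: no world accessible from b forces the antecedent p \to \neg p.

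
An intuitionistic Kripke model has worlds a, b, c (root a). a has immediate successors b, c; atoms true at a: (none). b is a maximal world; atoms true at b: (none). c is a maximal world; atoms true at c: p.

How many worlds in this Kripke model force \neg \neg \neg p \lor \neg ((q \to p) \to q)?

3

a: forces it.
b: forces it.
c: forces it.
Worlds forcing the formula: {a, b, c}.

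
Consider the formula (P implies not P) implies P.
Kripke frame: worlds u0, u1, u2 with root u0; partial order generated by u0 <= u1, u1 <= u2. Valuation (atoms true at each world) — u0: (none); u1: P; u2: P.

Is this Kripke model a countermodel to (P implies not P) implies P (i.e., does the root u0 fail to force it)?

u0 forces (P implies not P) implies P vacuously: no world accessible from u0 forces the antecedent P implies not P.
So the root u0 forces (P implies not P) implies P; the model is not a countermodel.

No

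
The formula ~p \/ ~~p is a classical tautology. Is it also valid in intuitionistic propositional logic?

No

This is the weak law of excluded middle, which is not intuitionistically valid.
A Kripke countermodel: worlds w0, w1, w2; order generated by w0 <= w1, w0 <= w2; atoms true at each world — w0:{}; w1:{p}; w2:{}.
w0 ||-/- ~p \/ ~~p: neither disjunct is forced at w0.
w0 ||-/- ~p since w1 is accessible from w0 and w1 ||- p.
So the root w0 does not force the formula.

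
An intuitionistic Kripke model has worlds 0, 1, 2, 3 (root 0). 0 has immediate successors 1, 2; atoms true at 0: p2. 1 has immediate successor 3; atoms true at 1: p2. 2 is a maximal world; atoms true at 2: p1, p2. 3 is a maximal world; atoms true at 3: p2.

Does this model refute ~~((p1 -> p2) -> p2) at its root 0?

0 ||- ~~((p1 -> p2) -> p2): no world accessible from 0 forces ~((p1 -> p2) -> p2).
So the root 0 forces ~~((p1 -> p2) -> p2); the model is not a countermodel.

No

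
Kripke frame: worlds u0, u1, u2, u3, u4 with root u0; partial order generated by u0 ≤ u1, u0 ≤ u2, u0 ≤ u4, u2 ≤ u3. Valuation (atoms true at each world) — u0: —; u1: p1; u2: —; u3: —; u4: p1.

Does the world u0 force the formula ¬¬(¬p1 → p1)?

No

u0 ⊮ ¬¬(¬p1 → p1) since u2 is accessible from u0 and u2 ⊩ ¬(¬p1 → p1).
u2 ⊩ ¬(¬p1 → p1): no world accessible from u2 forces ¬p1 → p1.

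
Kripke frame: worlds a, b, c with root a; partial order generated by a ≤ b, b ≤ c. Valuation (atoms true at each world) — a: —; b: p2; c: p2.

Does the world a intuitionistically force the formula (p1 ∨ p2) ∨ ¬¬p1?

No

a ⊮ (p1 ∨ p2) ∨ ¬¬p1: neither disjunct is forced at a.
a ⊮ p1 ∨ p2: neither disjunct is forced at a.
a lacks atom p1, so a ⊮ p1.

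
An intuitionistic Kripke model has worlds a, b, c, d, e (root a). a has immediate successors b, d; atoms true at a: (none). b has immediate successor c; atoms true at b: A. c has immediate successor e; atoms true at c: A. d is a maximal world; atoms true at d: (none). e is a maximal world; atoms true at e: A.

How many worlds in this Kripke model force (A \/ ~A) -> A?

a: does not force it — a ||-/- (A \/ ~A) -> A: at the accessible world d, d ||- A \/ ~A but d ||-/- A.
b: forces it.
c: forces it.
d: does not force it — d ||-/- (A \/ ~A) -> A: already at d itself, d ||- A \/ ~A but d ||-/- A.
e: forces it.
Worlds forcing the formula: {b, c, e}.

3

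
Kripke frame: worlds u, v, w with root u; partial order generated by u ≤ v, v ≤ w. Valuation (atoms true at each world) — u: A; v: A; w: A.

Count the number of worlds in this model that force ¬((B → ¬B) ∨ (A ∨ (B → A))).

0

u: does not force it — u ⊮ ¬((B → ¬B) ∨ (A ∨ (B → A))) since u is accessible from u and u ⊩ (B → ¬B) ∨ (A ∨ (B → A)).
v: does not force it — v ⊮ ¬((B → ¬B) ∨ (A ∨ (B → A))) since v is accessible from v and v ⊩ (B → ¬B) ∨ (A ∨ (B → A)).
w: does not force it.
Worlds forcing the formula: { }.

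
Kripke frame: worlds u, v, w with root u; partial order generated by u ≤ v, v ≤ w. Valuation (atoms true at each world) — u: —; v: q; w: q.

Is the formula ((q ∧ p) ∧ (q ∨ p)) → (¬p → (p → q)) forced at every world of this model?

u ⊩ ((q ∧ p) ∧ (q ∨ p)) → (¬p → (p → q)) vacuously: no world accessible from u forces the antecedent (q ∧ p) ∧ (q ∨ p).
Since the root u forces ((q ∧ p) ∧ (q ∨ p)) → (¬p → (p → q)) and forcing is persistent (monotone upward), every world forces it.

Yes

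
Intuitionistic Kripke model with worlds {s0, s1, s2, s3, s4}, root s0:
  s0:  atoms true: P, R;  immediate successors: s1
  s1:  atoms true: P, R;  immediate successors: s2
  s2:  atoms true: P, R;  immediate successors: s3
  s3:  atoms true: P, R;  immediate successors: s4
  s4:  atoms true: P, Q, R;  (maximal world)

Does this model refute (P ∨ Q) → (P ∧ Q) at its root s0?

s0 ⊮ (P ∨ Q) → (P ∧ Q): already at s0 itself, s0 ⊩ P ∨ Q but s0 ⊮ P ∧ Q.
s0 ⊮ P ∧ Q since s0 fails Q.
So the root s0 does not force (P ∨ Q) → (P ∧ Q); the model is a countermodel.

Yes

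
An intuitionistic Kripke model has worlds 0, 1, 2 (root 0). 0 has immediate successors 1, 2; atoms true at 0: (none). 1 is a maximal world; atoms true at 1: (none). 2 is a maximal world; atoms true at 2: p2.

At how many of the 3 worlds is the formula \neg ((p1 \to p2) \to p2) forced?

0: does not force it — 0 \nVdash \neg ((p1 \to p2) \to p2) since 2 is accessible from 0 and 2 \Vdash (p1 \to p2) \to p2.
1: forces it.
2: does not force it.
Worlds forcing the formula: {1}.

1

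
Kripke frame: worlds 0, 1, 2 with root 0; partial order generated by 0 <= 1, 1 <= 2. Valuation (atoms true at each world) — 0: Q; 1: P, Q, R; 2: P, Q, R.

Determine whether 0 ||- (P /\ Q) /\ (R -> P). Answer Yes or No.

0 ||-/- (P /\ Q) /\ (R -> P) since 0 fails P /\ Q.

No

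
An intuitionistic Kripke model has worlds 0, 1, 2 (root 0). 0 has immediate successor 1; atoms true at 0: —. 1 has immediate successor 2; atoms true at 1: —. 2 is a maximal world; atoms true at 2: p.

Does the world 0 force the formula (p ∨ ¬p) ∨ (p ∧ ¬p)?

No

0 ⊮ (p ∨ ¬p) ∨ (p ∧ ¬p): neither disjunct is forced at 0.
0 ⊮ p ∨ ¬p: neither disjunct is forced at 0.
0 lacks atom p, so 0 ⊮ p.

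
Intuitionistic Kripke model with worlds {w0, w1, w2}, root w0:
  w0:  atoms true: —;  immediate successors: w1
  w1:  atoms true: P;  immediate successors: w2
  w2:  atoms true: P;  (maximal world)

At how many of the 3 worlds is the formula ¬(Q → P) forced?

0

w0: does not force it — w0 ⊮ ¬(Q → P) since w0 is accessible from w0 and w0 ⊩ Q → P.
w1: does not force it — w1 ⊮ ¬(Q → P) since w1 is accessible from w1 and w1 ⊩ Q → P.
w2: does not force it.
Worlds forcing the formula: { }.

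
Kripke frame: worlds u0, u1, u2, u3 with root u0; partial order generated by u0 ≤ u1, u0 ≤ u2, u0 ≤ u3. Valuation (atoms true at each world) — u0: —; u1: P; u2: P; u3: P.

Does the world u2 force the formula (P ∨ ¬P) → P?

Yes

u2 ⊩ (P ∨ ¬P) → P: every world accessible from u2 that forces P ∨ ¬P (namely u2) also forces P.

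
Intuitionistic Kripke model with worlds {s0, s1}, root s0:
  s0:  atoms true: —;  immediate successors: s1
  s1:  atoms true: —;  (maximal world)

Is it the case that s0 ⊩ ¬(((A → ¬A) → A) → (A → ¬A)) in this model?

s0 ⊮ ¬(((A → ¬A) → A) → (A → ¬A)) since s0 is accessible from s0 and s0 ⊩ ((A → ¬A) → A) → (A → ¬A).
s0 ⊩ ((A → ¬A) → A) → (A → ¬A) vacuously: no world accessible from s0 forces the antecedent (A → ¬A) → A.

No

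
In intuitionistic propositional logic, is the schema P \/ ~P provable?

This is the law of excluded middle, which is not intuitionistically valid.
A Kripke countermodel: worlds w0, w1; order generated by w0 <= w1; atoms true at each world — w0:{}; w1:{P}.
w0 ||-/- P \/ ~P: neither disjunct is forced at w0.
w0 lacks atom P, so w0 ||-/- P.
So the root w0 does not force the formula.

No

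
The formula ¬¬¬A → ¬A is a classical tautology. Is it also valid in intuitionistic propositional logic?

This is triple-negation reduction, which is intuitionistically derivable.
Assume ¬¬¬A and suppose A. Then ¬¬A (double-negation introduction), contradicting ¬¬¬A. So ¬A.

Yes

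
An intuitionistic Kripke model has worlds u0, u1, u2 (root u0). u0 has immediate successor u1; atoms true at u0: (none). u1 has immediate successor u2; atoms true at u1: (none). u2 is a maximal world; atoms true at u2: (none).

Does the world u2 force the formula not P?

Yes

u2 forces not P: no world accessible from u2 forces P.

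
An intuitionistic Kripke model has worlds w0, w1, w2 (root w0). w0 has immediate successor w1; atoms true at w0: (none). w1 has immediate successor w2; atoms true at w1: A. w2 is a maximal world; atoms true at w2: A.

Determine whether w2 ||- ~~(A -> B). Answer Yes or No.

w2 ||-/- ~~(A -> B) since w2 is accessible from w2 and w2 ||- ~(A -> B).
w2 ||- ~(A -> B): no world accessible from w2 forces A -> B.

No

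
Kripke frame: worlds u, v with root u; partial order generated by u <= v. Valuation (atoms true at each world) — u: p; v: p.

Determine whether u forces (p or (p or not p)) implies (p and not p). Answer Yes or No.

u does not force (p or (p or not p)) implies (p and not p): already at u itself, u forces p or (p or not p) but u does not force p and not p.
u does not force p and not p since u fails not p.

No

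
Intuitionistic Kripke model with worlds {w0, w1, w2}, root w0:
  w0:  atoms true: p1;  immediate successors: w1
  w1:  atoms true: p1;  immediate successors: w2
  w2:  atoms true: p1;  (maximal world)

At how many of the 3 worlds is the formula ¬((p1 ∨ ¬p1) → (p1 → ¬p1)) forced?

w0: forces it.
w1: forces it.
w2: forces it.
Worlds forcing the formula: {w0, w1, w2}.

3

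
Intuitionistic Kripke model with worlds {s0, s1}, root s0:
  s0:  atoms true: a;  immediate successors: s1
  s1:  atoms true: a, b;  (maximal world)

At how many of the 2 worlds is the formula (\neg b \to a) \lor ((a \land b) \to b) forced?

s0: forces it.
s1: forces it.
Worlds forcing the formula: {s0, s1}.

2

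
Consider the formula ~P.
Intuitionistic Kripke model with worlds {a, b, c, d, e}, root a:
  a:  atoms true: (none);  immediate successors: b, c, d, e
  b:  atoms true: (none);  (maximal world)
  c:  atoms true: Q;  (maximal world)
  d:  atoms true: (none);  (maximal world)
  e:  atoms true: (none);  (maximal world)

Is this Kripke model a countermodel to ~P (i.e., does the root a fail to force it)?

No

a ||- ~P: no world accessible from a forces P.
So the root a forces ~P; the model is not a countermodel.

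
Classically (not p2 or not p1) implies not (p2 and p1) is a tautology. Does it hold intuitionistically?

This is a constructively valid De Morgan direction (disjunction of negations to negated conjunction), which is intuitionistically derivable.
If not p2 holds at a world then no accessible world forces p2, hence none forces p2 and p1; likewise for not p1.

Yes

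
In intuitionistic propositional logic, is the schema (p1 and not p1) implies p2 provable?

This is an instance of ex falso quodlibet, which is intuitionistically derivable.
No world can force both p1 and not p1, so the antecedent p1 and not p1 is never forced and the implication holds vacuously at every world.

Yes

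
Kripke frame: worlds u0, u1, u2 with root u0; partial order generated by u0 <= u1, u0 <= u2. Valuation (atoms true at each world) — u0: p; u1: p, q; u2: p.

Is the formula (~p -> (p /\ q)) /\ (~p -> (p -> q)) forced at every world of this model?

u0 ||- (~p -> (p /\ q)) /\ (~p -> (p -> q)) since u0 forces both conjuncts.
Since the root u0 forces (~p -> (p /\ q)) /\ (~p -> (p -> q)) and forcing is persistent (monotone upward), every world forces it.

Yes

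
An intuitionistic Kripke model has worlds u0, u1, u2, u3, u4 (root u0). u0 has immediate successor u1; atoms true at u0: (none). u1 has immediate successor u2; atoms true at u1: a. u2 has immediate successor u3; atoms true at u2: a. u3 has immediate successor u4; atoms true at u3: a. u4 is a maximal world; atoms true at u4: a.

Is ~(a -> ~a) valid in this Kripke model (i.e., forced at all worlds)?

Yes

u0 ||- ~(a -> ~a): no world accessible from u0 forces a -> ~a.
Since the root u0 forces ~(a -> ~a) and forcing is persistent (monotone upward), every world forces it.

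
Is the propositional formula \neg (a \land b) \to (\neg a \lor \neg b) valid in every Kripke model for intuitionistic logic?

This is the constructively invalid direction of De Morgan's law for conjunction, which is not intuitionistically valid.
A Kripke countermodel: worlds 0, 1, 2; order generated by 0 \le 1, 0 \le 2; atoms true at each world — 0:{}; 1:{a}; 2:{b}.
0 \nVdash \neg (a \land b) \to (\neg a \lor \neg b): already at 0 itself, 0 \Vdash \neg (a \land b) but 0 \nVdash \neg a \lor \neg b.
0 \nVdash \neg a \lor \neg b: neither disjunct is forced at 0.
0 \nVdash \neg a since 1 is accessible from 0 and 1 \Vdash a.
So the root 0 does not force the formula.

No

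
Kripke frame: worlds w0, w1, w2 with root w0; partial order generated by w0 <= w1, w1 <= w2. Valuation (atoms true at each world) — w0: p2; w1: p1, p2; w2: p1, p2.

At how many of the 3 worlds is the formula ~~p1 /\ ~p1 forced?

w0: does not force it — w0 ||-/- ~~p1 /\ ~p1 since w0 fails ~p1.
w1: does not force it — w1 ||-/- ~~p1 /\ ~p1 since w1 fails ~p1.
w2: does not force it.
Worlds forcing the formula: { }.

0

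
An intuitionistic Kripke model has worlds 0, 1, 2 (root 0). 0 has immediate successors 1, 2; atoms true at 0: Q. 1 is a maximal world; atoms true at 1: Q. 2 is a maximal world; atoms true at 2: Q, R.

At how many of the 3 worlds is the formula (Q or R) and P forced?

0

0: does not force it — 0 does not force (Q or R) and P since 0 fails P.
1: does not force it — 1 does not force (Q or R) and P since 1 fails P.
2: does not force it — 2 does not force (Q or R) and P since 2 fails P.
Worlds forcing the formula: { }.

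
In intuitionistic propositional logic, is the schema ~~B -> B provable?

This is double-negation elimination, which is not intuitionistically valid.
A Kripke countermodel: worlds u, v; order generated by u <= v; atoms true at each world — u:{}; v:{B}.
u ||-/- ~~B -> B: already at u itself, u ||- ~~B but u ||-/- B.
u lacks atom B, so u ||-/- B.
So the root u does not force the formula.

No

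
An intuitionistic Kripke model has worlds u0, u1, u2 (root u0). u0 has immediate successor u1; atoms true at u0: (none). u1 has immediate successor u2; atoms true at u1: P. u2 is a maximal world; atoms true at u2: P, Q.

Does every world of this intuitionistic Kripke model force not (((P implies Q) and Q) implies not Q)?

Yes

u0 forces not (((P implies Q) and Q) implies not Q): no world accessible from u0 forces ((P implies Q) and Q) implies not Q.
Since the root u0 forces not (((P implies Q) and Q) implies not Q) and forcing is persistent (monotone upward), every world forces it.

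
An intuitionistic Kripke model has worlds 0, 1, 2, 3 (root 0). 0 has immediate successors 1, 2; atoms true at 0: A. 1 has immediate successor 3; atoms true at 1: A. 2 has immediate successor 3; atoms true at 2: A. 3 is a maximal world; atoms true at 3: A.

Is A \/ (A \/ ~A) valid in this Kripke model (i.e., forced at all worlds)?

Yes

0 ||- A \/ (A \/ ~A) via the disjunct A.
Since the root 0 forces A \/ (A \/ ~A) and forcing is persistent (monotone upward), every world forces it.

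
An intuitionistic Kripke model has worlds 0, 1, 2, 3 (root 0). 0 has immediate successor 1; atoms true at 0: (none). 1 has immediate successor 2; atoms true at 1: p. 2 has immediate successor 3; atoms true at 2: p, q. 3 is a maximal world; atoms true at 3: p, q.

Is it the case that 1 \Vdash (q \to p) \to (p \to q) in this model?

No

1 \nVdash (q \to p) \to (p \to q): already at 1 itself, 1 \Vdash q \to p but 1 \nVdash p \to q.
1 \nVdash p \to q: already at 1 itself, 1 \Vdash p but 1 \nVdash q.
1 lacks atom q, so 1 \nVdash q.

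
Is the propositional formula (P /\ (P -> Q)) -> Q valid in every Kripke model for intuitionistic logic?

Yes

This is modus ponens in implicational form, which is intuitionistically derivable.
If a world forces P and P -> Q, then applying the implication at that world (which is accessible from itself) gives Q.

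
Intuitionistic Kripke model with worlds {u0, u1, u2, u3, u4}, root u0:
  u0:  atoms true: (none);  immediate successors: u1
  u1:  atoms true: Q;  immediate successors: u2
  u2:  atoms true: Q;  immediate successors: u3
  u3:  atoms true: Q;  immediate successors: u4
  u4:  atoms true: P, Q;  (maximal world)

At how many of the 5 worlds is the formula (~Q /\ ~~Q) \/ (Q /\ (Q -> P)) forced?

u0: does not force it — u0 ||-/- (~Q /\ ~~Q) \/ (Q /\ (Q -> P)): neither disjunct is forced at u0.
u1: does not force it — u1 ||-/- (~Q /\ ~~Q) \/ (Q /\ (Q -> P)): neither disjunct is forced at u1.
u2: does not force it — u2 ||-/- (~Q /\ ~~Q) \/ (Q /\ (Q -> P)): neither disjunct is forced at u2.
u3: does not force it.
u4: forces it.
Worlds forcing the formula: {u4}.

1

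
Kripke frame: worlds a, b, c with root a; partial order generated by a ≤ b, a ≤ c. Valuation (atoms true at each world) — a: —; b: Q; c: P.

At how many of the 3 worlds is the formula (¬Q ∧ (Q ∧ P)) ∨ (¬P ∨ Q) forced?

a: does not force it — a ⊮ (¬Q ∧ (Q ∧ P)) ∨ (¬P ∨ Q): neither disjunct is forced at a.
b: forces it.
c: does not force it.
Worlds forcing the formula: {b}.

1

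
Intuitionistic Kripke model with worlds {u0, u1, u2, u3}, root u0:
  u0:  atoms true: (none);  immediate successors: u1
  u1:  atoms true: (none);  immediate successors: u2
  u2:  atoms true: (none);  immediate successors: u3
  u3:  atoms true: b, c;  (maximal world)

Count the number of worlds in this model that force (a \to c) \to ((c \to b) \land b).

1

u0: does not force it — u0 \nVdash (a \to c) \to ((c \to b) \land b): already at u0 itself, u0 \Vdash a \to c but u0 \nVdash (c \to b) \land b.
u1: does not force it — u1 \nVdash (a \to c) \to ((c \to b) \land b): already at u1 itself, u1 \Vdash a \to c but u1 \nVdash (c \to b) \land b.
u2: does not force it — u2 \nVdash (a \to c) \to ((c \to b) \land b): already at u2 itself, u2 \Vdash a \to c but u2 \nVdash (c \to b) \land b.
u3: forces it.
Worlds forcing the formula: {u3}.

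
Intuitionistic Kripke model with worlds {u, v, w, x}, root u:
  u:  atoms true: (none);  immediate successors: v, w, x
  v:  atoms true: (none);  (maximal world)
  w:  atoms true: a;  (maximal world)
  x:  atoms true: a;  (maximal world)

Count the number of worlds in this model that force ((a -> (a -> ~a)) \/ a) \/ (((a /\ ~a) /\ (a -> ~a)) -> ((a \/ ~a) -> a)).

u: forces it.
v: forces it.
w: forces it.
x: forces it.
Worlds forcing the formula: {u, v, w, x}.

4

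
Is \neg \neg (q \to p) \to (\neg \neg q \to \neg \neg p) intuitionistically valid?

Yes

This is the distribution of double negation over implication, which is intuitionistically derivable.
Assume \neg \neg (q \to p) and \neg \neg q; suppose \neg p. Then q \to p would give \neg q (by contraposition), contradicting \neg \neg q; so \neg (q \to p), contradicting \neg \neg (q \to p). Hence \neg \neg p.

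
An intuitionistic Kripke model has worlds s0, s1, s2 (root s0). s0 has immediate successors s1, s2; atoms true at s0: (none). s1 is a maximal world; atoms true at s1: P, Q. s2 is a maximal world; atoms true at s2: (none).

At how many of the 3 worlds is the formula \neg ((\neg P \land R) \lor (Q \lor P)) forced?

1

s0: does not force it — s0 \nVdash \neg ((\neg P \land R) \lor (Q \lor P)) since s1 is accessible from s0 and s1 \Vdash (\neg P \land R) \lor (Q \lor P).
s1: does not force it.
s2: forces it.
Worlds forcing the formula: {s2}.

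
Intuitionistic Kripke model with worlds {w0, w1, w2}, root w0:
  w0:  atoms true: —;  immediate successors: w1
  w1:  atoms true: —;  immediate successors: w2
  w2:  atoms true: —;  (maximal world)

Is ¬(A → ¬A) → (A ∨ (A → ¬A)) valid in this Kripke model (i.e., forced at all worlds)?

w0 ⊩ ¬(A → ¬A) → (A ∨ (A → ¬A)) vacuously: no world accessible from w0 forces the antecedent ¬(A → ¬A).
Since the root w0 forces ¬(A → ¬A) → (A ∨ (A → ¬A)) and forcing is persistent (monotone upward), every world forces it.

Yes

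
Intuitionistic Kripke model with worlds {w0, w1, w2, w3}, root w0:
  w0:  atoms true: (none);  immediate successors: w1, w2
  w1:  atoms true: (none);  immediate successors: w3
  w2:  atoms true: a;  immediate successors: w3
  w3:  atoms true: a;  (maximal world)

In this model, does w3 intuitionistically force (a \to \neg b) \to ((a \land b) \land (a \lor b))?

No

w3 \nVdash (a \to \neg b) \to ((a \land b) \land (a \lor b)): already at w3 itself, w3 \Vdash a \to \neg b but w3 \nVdash (a \land b) \land (a \lor b).
w3 \nVdash (a \land b) \land (a \lor b) since w3 fails a \land b.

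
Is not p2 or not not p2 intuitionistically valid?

This is the weak law of excluded middle, which is not intuitionistically valid.
A Kripke countermodel: worlds s0, s1, s2; order generated by s0 <= s1, s0 <= s2; atoms true at each world — s0:{}; s1:{p2}; s2:{}.
s0 does not force not p2 or not not p2: neither disjunct is forced at s0.
s0 does not force not p2 since s1 is accessible from s0 and s1 forces p2.
So the root s0 does not force the formula.

No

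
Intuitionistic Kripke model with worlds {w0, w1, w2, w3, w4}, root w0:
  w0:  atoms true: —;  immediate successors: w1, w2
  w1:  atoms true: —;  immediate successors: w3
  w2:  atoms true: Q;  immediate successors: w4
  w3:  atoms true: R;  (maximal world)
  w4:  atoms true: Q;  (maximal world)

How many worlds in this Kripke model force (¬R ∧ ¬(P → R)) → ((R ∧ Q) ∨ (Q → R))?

w0: forces it.
w1: forces it.
w2: forces it.
w3: forces it.
w4: forces it.
Worlds forcing the formula: {w0, w1, w2, w3, w4}.

5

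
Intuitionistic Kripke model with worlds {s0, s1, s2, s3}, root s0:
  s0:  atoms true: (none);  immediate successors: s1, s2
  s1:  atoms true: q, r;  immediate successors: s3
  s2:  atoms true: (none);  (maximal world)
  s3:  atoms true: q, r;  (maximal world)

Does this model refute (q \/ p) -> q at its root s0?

No

s0 ||- (q \/ p) -> q: every world accessible from s0 that forces q \/ p (namely s1, s3) also forces q.
So the root s0 forces (q \/ p) -> q; the model is not a countermodel.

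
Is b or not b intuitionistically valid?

This is the law of excluded middle, which is not intuitionistically valid.
A Kripke countermodel: worlds u0, u1; order generated by u0 <= u1; atoms true at each world — u0:{}; u1:{b}.
u0 does not force b or not b: neither disjunct is forced at u0.
u0 lacks atom b, so u0 does not force b.
So the root u0 does not force the formula.

No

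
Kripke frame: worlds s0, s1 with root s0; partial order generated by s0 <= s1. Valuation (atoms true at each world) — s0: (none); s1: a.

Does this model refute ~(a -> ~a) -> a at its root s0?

s0 ||-/- ~(a -> ~a) -> a: already at s0 itself, s0 ||- ~(a -> ~a) but s0 ||-/- a.
s0 lacks atom a, so s0 ||-/- a.
So the root s0 does not force ~(a -> ~a) -> a; the model is a countermodel.

Yes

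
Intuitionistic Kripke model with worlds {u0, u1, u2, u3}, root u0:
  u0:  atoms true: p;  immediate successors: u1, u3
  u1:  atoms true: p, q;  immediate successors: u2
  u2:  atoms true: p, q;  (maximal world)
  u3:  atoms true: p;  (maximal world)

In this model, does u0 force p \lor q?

Yes

u0 \Vdash p \lor q via the disjunct p.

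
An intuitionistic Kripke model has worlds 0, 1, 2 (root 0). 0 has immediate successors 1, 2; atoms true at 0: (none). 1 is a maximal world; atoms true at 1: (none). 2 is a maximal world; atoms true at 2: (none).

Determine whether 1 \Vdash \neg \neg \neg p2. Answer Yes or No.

Yes

1 \Vdash \neg \neg \neg p2: no world accessible from 1 forces \neg \neg p2.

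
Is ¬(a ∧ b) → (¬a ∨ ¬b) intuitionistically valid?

This is the constructively invalid direction of De Morgan's law for conjunction, which is not intuitionistically valid.
A Kripke countermodel: worlds 0, 1, 2; order generated by 0 ≤ 1, 0 ≤ 2; atoms true at each world — 0:{}; 1:{a}; 2:{b}.
0 ⊮ ¬(a ∧ b) → (¬a ∨ ¬b): already at 0 itself, 0 ⊩ ¬(a ∧ b) but 0 ⊮ ¬a ∨ ¬b.
0 ⊮ ¬a ∨ ¬b: neither disjunct is forced at 0.
0 ⊮ ¬a since 1 is accessible from 0 and 1 ⊩ a.
So the root 0 does not force the formula.

No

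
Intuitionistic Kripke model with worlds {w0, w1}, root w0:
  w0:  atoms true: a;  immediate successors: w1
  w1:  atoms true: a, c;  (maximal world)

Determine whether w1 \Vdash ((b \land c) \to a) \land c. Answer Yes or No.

Yes

w1 \Vdash ((b \land c) \to a) \land c since w1 forces both conjuncts.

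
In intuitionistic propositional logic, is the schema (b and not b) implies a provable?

This is an instance of ex falso quodlibet, which is intuitionistically derivable.
No world can force both b and not b, so the antecedent b and not b is never forced and the implication holds vacuously at every world.

Yes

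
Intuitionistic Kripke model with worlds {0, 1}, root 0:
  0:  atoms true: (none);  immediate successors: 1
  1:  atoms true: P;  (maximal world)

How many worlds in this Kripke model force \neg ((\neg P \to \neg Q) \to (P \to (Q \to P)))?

0: does not force it — 0 \nVdash \neg ((\neg P \to \neg Q) \to (P \to (Q \to P))) since 0 is accessible from 0 and 0 \Vdash (\neg P \to \neg Q) \to (P \to (Q \to P)).
1: does not force it.
Worlds forcing the formula: { }.

0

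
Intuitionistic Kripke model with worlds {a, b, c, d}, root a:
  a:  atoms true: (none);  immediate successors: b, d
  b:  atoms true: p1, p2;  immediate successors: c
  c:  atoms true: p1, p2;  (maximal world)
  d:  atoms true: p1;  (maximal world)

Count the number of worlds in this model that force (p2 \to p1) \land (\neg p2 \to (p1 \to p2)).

a: does not force it — a \nVdash (p2 \to p1) \land (\neg p2 \to (p1 \to p2)) since a fails \neg p2 \to (p1 \to p2).
b: forces it.
c: forces it.
d: does not force it.
Worlds forcing the formula: {b, c}.

2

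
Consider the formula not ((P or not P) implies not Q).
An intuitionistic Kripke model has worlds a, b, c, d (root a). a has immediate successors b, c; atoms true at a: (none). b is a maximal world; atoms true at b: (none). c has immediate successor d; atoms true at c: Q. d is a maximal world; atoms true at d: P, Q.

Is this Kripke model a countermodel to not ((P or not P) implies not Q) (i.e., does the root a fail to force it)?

Yes

a does not force not ((P or not P) implies not Q) since b is accessible from a and b forces (P or not P) implies not Q.
b forces (P or not P) implies not Q: every world accessible from b that forces P or not P (namely b) also forces not Q.
So the root a does not force not ((P or not P) implies not Q); the model is a countermodel.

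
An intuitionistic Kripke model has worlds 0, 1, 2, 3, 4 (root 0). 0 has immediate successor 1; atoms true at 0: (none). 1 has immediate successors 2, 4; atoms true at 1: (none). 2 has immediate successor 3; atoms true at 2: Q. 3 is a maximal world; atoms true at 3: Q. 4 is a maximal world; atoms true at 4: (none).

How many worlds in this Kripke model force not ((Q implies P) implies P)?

0: does not force it — 0 does not force not ((Q implies P) implies P) since 2 is accessible from 0 and 2 forces (Q implies P) implies P.
1: does not force it — 1 does not force not ((Q implies P) implies P) since 2 is accessible from 1 and 2 forces (Q implies P) implies P.
2: does not force it — 2 does not force not ((Q implies P) implies P) since 2 is accessible from 2 and 2 forces (Q implies P) implies P.
3: does not force it.
4: forces it.
Worlds forcing the formula: {4}.

1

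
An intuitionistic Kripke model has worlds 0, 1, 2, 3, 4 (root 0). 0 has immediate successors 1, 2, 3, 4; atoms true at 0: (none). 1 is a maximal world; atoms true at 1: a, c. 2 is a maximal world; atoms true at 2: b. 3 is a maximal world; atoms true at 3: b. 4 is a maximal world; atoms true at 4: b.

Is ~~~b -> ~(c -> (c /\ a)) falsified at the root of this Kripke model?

Yes

0 ||-/- ~~~b -> ~(c -> (c /\ a)): at the accessible world 1, 1 ||- ~~~b but 1 ||-/- ~(c -> (c /\ a)).
1 ||-/- ~(c -> (c /\ a)) since 1 is accessible from 1 and 1 ||- c -> (c /\ a).
1 ||- c -> (c /\ a): every world accessible from 1 that forces c (namely 1) also forces c /\ a.
So the root 0 does not force ~~~b -> ~(c -> (c /\ a)); the model is a countermodel.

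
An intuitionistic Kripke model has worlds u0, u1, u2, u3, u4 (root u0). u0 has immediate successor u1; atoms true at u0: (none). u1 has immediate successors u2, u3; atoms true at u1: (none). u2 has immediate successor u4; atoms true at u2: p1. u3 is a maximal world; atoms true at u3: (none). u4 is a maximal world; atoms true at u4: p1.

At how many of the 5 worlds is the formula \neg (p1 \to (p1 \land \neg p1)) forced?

u0: does not force it — u0 \nVdash \neg (p1 \to (p1 \land \neg p1)) since u3 is accessible from u0 and u3 \Vdash p1 \to (p1 \land \neg p1).
u1: does not force it — u1 \nVdash \neg (p1 \to (p1 \land \neg p1)) since u3 is accessible from u1 and u3 \Vdash p1 \to (p1 \land \neg p1).
u2: forces it.
u3: does not force it — u3 \nVdash \neg (p1 \to (p1 \land \neg p1)) since u3 is accessible from u3 and u3 \Vdash p1 \to (p1 \land \neg p1).
u4: forces it.
Worlds forcing the formula: {u2, u4}.

2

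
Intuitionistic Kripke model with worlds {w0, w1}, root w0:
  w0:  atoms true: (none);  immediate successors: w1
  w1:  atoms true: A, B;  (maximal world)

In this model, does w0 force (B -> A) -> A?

w0 ||-/- (B -> A) -> A: already at w0 itself, w0 ||- B -> A but w0 ||-/- A.
w0 lacks atom A, so w0 ||-/- A.

No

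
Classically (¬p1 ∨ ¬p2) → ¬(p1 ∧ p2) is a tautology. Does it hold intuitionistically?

Yes

This is a constructively valid De Morgan direction (disjunction of negations to negated conjunction), which is intuitionistically derivable.
If ¬p1 holds at a world then no accessible world forces p1, hence none forces p1 ∧ p2; likewise for ¬p2.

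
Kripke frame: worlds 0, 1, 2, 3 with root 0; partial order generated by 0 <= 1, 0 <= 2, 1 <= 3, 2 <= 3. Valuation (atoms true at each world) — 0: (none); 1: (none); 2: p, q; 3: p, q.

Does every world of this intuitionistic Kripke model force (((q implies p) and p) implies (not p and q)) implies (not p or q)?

0 forces (((q implies p) and p) implies (not p and q)) implies (not p or q) vacuously: no world accessible from 0 forces the antecedent ((q implies p) and p) implies (not p and q).
Since the root 0 forces (((q implies p) and p) implies (not p and q)) implies (not p or q) and forcing is persistent (monotone upward), every world forces it.

Yes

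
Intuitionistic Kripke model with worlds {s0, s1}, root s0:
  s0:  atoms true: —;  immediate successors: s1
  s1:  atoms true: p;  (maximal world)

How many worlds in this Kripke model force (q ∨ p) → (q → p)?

s0: forces it.
s1: forces it.
Worlds forcing the formula: {s0, s1}.

2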